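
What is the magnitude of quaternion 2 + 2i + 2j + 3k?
√21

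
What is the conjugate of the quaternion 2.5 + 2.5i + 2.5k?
2.5 - 2.5i - 2.5k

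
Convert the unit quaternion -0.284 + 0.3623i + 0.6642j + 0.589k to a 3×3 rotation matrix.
[[-0.5762, 0.8158, 0.0495], [0.1467, 0.0436, 0.9882], [0.8041, 0.5766, -0.1448]]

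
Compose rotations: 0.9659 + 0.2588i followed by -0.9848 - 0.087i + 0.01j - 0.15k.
-0.9287 - 0.3389i - 0.0292j - 0.1475k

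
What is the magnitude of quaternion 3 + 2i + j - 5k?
√39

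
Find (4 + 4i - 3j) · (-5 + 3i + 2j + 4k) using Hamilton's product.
-26 - 20i + 7j + 33k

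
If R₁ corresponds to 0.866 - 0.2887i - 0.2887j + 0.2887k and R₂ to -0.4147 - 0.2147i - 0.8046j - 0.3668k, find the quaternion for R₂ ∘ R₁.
-0.5475 - 0.4044i - 0.4092j - 0.6077k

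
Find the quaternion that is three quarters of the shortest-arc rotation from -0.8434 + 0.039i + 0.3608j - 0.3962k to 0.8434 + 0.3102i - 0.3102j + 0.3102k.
-0.8541 - 0.225i + 0.327j - 0.3361k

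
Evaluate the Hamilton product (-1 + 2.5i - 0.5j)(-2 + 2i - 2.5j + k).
-4.25 - 7.5i + j - 6.25k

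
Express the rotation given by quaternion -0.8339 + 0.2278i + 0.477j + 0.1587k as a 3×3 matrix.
[[0.4946, 0.482, -0.7232], [-0.0474, 0.8458, 0.5313], [0.8678, -0.2285, 0.4412]]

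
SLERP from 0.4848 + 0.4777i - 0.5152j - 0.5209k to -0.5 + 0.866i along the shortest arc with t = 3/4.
-0.2714 + 0.9281i - 0.1791j - 0.1811k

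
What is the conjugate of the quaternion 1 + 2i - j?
1 - 2i + j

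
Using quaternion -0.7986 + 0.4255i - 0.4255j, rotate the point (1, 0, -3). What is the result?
(-1.401, -2.401, -1.507)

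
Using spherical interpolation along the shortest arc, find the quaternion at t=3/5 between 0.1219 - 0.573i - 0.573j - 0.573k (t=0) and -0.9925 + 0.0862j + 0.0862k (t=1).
0.8008 - 0.3018i - 0.3658j - 0.3658k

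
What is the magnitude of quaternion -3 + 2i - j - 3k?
√23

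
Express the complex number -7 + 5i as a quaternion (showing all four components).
-7 + 5i + 0j + 0k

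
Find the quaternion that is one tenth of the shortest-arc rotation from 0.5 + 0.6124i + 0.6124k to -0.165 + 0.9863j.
0.5129 + 0.5981i - 0.1467j + 0.5981k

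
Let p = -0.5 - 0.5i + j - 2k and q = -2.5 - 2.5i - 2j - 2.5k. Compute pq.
-3 - 4i + 2.25j + 9.75k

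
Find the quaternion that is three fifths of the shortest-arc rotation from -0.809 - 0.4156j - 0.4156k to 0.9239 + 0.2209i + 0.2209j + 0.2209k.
-0.8927 - 0.1345i - 0.3041j - 0.3041k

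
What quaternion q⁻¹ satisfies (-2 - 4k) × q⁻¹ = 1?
-0.1 + 0.2k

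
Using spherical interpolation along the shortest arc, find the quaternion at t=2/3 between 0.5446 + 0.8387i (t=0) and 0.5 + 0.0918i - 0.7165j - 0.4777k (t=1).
0.6151 + 0.4233i - 0.5535j - 0.369k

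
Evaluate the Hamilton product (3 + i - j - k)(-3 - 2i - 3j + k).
-9 - 13i - 5j + k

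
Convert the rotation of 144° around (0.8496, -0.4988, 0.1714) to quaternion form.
0.309 + 0.808i - 0.4744j + 0.163k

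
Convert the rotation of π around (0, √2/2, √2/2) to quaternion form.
0.7071j + 0.7071k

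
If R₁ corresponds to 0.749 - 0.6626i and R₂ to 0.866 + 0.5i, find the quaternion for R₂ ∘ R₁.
0.9799 - 0.1993i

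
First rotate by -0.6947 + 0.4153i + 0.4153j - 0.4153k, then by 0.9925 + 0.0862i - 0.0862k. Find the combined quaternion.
-0.7611 + 0.3881i + 0.4122j - 0.3165k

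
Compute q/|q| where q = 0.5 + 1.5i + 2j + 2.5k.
0.14 + 0.4201i + 0.5601j + 0.7001k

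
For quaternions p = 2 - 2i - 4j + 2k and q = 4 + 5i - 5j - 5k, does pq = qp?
No: pq = 8 + 32i - 26j + 28k ≠ 8 - 28i - 26j - 32k = qp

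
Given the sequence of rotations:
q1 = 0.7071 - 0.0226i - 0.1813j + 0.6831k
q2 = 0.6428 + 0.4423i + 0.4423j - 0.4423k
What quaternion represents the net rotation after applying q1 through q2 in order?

q2 · q1 = 0.8468 + 0.5202i - 0.0959j + 0.0562k
0.8468 + 0.5202i - 0.0959j + 0.0562k


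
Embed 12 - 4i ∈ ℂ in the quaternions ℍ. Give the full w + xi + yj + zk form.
12 - 4i + 0j + 0k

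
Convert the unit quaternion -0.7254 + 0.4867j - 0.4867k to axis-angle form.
axis = (0, √2/2, -√2/2), θ = 273°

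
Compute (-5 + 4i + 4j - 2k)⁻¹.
-0.082 - 0.0656i - 0.0656j + 0.0328k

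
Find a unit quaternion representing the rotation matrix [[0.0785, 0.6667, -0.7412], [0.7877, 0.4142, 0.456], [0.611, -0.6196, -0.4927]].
-0.5 + 0.5378i + 0.6761j - 0.0605k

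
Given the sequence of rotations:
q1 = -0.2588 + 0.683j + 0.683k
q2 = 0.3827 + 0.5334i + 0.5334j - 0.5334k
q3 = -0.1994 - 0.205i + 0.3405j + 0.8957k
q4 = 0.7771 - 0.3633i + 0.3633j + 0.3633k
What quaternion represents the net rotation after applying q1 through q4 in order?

q2 · q1 = -0.099 + 0.5906i - 0.241j + 0.7637k
q3 · q2 · q1 = -0.4612 + 0.3784i + 0.6999j - 0.3927k
q4 · q3 · q2 · q1 = -0.3325 + 0.0647i + 0.3711j - 0.8645k
-0.3325 + 0.0647i + 0.3711j - 0.8645k


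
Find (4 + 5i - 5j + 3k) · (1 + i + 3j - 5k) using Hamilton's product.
29 + 25i + 35j + 3k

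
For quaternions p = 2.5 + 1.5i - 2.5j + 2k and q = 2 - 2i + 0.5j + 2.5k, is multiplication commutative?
No: pq = 4.25 - 9.25i - 11.5j + 6k ≠ 4.25 + 5.25i + 4j + 14.5k = qp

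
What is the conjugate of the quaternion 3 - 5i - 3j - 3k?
3 + 5i + 3j + 3k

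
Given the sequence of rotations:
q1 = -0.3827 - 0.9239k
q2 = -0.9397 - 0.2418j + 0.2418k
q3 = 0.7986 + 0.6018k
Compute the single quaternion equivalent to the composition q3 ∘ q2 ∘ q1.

q2 · q1 = 0.583 + 0.2234i + 0.0925j + 0.7757k
q3 · q2 · q1 = -0.0012 + 0.1227i + 0.2083j + 0.9703k
-0.0012 + 0.1227i + 0.2083j + 0.9703k


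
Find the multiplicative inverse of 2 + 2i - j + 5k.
0.0588 - 0.0588i + 0.0294j - 0.1471k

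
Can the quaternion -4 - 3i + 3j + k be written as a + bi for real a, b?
No. The quaternion -4 - 3i + 3j + k has j-coefficient y = 3 and k-coefficient z = 1, not both zero, so it does not lie in the complex subalgebra spanned by 1 and i.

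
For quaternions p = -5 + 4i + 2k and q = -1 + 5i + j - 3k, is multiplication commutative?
No: pq = -9 - 31i + 17j + 17k ≠ -9 - 27i - 27j + 9k = qp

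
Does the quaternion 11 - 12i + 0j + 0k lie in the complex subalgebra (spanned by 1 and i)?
Yes. The quaternion 11 - 12i has j- and k-coefficients y = z = 0, so it lies in the complex subalgebra spanned by 1 and i.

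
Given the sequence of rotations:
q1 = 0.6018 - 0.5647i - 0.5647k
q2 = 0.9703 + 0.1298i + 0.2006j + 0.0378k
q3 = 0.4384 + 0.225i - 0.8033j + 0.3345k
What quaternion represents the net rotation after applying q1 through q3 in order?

q2 · q1 = 0.6786 - 0.5831i + 0.1727j - 0.4119k
q3 · q2 · q1 = 0.7052 + 0.1702i - 0.5718j - 0.3831k
0.7052 + 0.1702i - 0.5718j - 0.3831k


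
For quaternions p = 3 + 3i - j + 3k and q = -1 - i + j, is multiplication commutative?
No: pq = 1 - 9i + j - k ≠ 1 - 3i + 7j - 5k = qp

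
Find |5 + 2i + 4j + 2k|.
7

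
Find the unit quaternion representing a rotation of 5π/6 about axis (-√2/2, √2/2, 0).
0.2588 - 0.683i + 0.683j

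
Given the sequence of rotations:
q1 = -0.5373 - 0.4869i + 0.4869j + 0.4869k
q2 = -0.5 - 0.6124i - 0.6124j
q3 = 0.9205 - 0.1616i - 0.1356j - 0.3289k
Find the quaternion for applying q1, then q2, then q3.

q2 · q1 = 0.2686 + 0.2743i + 0.3838j - 0.8398k
q3 · q2 · q1 = 0.0674 + 0.4492i + 0.0909j - 0.8862k
0.0674 + 0.4492i + 0.0909j - 0.8862k


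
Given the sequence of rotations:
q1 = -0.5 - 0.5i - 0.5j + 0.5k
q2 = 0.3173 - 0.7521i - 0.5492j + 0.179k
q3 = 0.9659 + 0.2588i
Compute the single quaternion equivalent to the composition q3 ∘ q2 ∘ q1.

q2 · q1 = -0.8988 + 0.0323i + 0.4025j + 0.1706k
q3 · q2 · q1 = -0.8765 - 0.2014i + 0.3446j + 0.2689k
-0.8765 - 0.2014i + 0.3446j + 0.2689k


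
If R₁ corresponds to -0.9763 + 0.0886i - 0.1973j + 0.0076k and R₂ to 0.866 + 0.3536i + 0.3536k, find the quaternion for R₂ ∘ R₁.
-0.8795 - 0.1987i - 0.1422j - 0.4084k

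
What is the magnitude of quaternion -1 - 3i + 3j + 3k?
√28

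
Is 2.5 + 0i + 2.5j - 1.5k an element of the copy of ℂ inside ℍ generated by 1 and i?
No. The quaternion 2.5 + 2.5j - 1.5k has j-coefficient y = 2.5 and k-coefficient z = -1.5, not both zero, so it does not lie in the complex subalgebra spanned by 1 and i.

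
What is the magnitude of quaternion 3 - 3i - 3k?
√27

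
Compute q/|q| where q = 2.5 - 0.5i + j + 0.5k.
0.898 - 0.1796i + 0.3592j + 0.1796k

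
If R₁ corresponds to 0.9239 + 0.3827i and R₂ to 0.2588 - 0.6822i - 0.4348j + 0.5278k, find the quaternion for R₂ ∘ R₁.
0.5002 - 0.5312i - 0.1997j + 0.654k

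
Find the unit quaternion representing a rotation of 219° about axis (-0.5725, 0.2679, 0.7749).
-0.3338 - 0.5397i + 0.2525j + 0.7305k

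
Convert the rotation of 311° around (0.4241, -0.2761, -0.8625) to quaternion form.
-0.91 + 0.1759i - 0.1145j - 0.3577k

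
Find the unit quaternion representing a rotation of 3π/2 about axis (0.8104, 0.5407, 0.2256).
-0.7071 + 0.573i + 0.3823j + 0.1595k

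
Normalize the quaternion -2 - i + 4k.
-0.4364 - 0.2182i + 0.8729k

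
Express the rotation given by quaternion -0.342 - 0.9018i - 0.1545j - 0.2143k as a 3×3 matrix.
[[0.8604, 0.1321, 0.4922], [0.4252, -0.7183, -0.5506], [0.2808, 0.683, -0.6742]]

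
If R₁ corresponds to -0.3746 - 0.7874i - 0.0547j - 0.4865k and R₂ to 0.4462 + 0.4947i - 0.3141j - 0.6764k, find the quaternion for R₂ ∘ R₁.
-0.1239 - 0.4208i + 0.8665j - 0.2381k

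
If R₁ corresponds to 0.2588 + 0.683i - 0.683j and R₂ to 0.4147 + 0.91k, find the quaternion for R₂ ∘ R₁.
0.1073 + 0.9048i + 0.3383j + 0.2355k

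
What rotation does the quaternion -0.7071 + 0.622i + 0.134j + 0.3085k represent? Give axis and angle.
axis = (0.8796, 0.1895, 0.4363), θ = 3π/2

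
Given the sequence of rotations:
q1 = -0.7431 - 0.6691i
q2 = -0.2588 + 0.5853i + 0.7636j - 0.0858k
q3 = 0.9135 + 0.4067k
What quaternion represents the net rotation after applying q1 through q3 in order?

q2 · q1 = 0.5839 - 0.2618i - 0.51j + 0.5747k
q3 · q2 · q1 = 0.2997 - 0.0317i - 0.5724j + 0.7625k
0.2997 - 0.0317i - 0.5724j + 0.7625k


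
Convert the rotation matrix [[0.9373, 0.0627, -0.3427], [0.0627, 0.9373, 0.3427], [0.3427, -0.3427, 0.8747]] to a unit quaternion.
0.9682 - 0.177i - 0.177j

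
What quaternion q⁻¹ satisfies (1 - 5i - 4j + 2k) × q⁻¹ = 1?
0.0217 + 0.1087i + 0.087j - 0.0435k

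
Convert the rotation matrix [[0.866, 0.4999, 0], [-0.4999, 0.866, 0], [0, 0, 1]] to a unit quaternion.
0.9659 - 0.2588k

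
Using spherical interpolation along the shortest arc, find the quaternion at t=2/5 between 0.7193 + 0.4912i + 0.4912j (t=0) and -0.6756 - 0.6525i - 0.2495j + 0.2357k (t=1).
0.7141 + 0.5656i + 0.4011j - 0.0962k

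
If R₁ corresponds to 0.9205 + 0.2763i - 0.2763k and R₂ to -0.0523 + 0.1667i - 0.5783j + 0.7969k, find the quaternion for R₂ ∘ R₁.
0.126 + 0.2988i - 0.2661j + 0.9078k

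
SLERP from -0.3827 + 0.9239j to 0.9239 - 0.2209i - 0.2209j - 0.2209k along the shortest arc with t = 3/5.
-0.793 + 0.1475i + 0.5724j + 0.1475k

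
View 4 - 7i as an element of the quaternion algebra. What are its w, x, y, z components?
4 - 7i + 0j + 0k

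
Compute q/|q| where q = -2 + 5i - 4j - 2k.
-0.2857 + 0.7143i - 0.5714j - 0.2857k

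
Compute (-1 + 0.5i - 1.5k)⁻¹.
-0.2857 - 0.1429i + 0.4286k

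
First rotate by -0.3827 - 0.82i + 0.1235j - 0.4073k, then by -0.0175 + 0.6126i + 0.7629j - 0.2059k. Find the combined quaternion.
0.3309 - 0.5054i + 0.1242j + 0.7872k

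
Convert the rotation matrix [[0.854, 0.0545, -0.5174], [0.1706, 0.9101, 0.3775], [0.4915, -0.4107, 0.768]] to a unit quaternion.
0.9397 - 0.2097i - 0.2684j + 0.0309k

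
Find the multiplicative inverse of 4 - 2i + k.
0.1905 + 0.0952i - 0.0476k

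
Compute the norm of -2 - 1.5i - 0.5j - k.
2.739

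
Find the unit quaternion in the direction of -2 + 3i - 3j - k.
-0.417 + 0.6255i - 0.6255j - 0.2085k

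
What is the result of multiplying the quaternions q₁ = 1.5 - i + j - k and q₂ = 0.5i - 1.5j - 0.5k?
1.5 - 1.25i - 3.25j + 0.25k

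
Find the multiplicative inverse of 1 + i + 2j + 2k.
0.1 - 0.1i - 0.2j - 0.2k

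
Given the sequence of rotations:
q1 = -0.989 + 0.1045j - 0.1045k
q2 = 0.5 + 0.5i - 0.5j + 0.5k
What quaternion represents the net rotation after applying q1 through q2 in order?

q2 · q1 = -0.39 - 0.4945i + 0.599j - 0.4945k
-0.39 - 0.4945i + 0.599j - 0.4945k


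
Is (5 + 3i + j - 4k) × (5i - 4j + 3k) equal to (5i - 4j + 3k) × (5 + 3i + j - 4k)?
No: pq = 1 + 12i - 49j - 2k ≠ 1 + 38i + 9j + 32k = qp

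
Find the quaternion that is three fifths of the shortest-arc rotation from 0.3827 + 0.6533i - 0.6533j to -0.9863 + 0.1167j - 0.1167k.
0.8614 + 0.3122i - 0.3925j + 0.0803k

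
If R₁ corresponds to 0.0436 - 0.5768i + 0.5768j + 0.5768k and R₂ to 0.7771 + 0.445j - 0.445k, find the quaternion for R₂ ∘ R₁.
0.0339 + 0.0651i + 0.7243j + 0.6855k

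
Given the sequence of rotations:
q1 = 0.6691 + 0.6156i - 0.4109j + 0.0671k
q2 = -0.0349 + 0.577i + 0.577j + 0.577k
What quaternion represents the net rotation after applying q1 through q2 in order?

q2 · q1 = -0.1802 + 0.6404i + 0.7169j - 0.2086k
-0.1802 + 0.6404i + 0.7169j - 0.2086k


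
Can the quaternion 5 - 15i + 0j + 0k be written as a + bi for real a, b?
Yes. The quaternion 5 - 15i has j- and k-coefficients y = z = 0, so it lies in the complex subalgebra spanned by 1 and i.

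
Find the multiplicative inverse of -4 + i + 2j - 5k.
-0.087 - 0.0217i - 0.0435j + 0.1087k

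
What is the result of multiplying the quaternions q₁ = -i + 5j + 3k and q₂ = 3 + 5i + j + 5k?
-15 + 19i + 35j - 17k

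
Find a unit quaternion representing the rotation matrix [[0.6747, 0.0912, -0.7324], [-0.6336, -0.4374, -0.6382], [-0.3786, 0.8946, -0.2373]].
0.5 + 0.7664i - 0.1769j - 0.3624k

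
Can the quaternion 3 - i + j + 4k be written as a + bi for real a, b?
No. The quaternion 3 - i + j + 4k has j-coefficient y = 1 and k-coefficient z = 4, not both zero, so it does not lie in the complex subalgebra spanned by 1 and i.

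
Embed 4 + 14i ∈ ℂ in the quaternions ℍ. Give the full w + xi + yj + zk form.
4 + 14i + 0j + 0k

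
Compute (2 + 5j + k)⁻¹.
0.0667 - 0.1667j - 0.0333k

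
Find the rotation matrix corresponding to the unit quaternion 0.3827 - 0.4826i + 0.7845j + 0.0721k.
[[-0.2413, -0.8124, 0.5309], [-0.702, 0.5238, 0.4825], [-0.67, -0.2563, -0.6967]]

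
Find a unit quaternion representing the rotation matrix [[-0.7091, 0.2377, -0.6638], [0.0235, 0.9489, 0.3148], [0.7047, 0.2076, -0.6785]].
-0.3746 + 0.0715i + 0.9133j + 0.143k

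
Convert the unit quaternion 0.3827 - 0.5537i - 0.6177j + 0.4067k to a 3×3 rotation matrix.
[[-0.0939, 0.3728, -0.9232], [0.9953, 0.056, -0.0786], [0.0224, -0.9262, -0.3763]]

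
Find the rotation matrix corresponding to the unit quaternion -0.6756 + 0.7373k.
[[-0.0872, 0.9962, 0], [-0.9962, -0.0872, 0], [0, 0, 1]]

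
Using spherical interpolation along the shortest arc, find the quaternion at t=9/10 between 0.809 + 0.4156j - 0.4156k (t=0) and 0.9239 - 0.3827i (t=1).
0.9344 - 0.3504i + 0.0454j - 0.0454k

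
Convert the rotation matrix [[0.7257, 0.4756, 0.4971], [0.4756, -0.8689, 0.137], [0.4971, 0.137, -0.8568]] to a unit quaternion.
0.9289i + 0.256j + 0.2676k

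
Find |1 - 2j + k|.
√6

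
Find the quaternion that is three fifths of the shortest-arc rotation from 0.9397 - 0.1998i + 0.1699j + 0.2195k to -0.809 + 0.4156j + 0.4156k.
0.9603 - 0.0906i - 0.1975j - 0.175k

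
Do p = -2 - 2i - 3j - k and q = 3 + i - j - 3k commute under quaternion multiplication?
No: pq = -10 - 14j + 8k ≠ -10 - 16i - 2k = qp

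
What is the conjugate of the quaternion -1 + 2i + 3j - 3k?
-1 - 2i - 3j + 3k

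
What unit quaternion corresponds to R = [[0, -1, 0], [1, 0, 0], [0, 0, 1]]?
0.7071 + 0.7071k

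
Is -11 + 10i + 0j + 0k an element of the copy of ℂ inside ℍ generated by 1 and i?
Yes. The quaternion -11 + 10i has j- and k-coefficients y = z = 0, so it lies in the complex subalgebra spanned by 1 and i.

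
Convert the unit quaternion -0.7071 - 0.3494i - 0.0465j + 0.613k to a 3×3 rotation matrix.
[[0.2441, 0.8994, -0.3626], [-0.8344, 0.0043, -0.5511], [-0.4941, 0.4371, 0.7515]]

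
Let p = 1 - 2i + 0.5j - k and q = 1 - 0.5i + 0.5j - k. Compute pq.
-1.25 - 2.5i - 0.5j - 2.75k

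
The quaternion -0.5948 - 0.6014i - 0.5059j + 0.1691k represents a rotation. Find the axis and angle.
axis = (-0.7481, -0.6293, 0.2104), θ = 253°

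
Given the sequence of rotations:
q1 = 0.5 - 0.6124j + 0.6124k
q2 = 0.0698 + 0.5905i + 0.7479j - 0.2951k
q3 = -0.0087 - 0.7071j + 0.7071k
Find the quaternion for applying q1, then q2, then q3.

q2 · q1 = 0.6736 + 0.5725i - 0.0304j - 0.4664k
q3 · q2 · q1 = 0.3024 + 0.3463i - 0.0712j + 0.8852k
0.3024 + 0.3463i - 0.0712j + 0.8852k


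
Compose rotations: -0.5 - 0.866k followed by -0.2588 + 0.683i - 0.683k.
-0.4621 - 0.3415i + 0.5915j + 0.5656k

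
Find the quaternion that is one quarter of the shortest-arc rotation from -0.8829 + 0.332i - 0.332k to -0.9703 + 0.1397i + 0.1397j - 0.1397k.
-0.9136 + 0.2864i + 0.0355j - 0.2864k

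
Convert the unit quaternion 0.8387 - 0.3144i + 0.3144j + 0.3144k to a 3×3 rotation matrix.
[[0.6046, -0.7251, 0.3297], [0.3297, 0.6046, 0.7251], [-0.7251, -0.3297, 0.6046]]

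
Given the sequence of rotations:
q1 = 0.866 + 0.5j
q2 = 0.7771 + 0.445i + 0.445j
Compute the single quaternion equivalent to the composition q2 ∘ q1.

q2 · q1 = 0.4505 + 0.3854i + 0.7739j + 0.2225k
0.4505 + 0.3854i + 0.7739j + 0.2225k


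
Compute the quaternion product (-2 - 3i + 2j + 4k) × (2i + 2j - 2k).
10 - 16i - 2j - 6k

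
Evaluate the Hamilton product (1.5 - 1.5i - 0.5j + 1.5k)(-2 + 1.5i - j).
-1.25 + 6.75i + 1.75j - 0.75k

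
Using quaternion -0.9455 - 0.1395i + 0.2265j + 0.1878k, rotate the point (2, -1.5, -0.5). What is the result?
(1.456, -2.083, -0.201)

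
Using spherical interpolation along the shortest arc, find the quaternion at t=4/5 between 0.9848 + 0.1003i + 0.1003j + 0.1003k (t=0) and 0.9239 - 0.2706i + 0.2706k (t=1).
0.9502 - 0.1982i + 0.0207j + 0.2396k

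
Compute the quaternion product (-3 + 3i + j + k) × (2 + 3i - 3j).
-12 + 14j - 10k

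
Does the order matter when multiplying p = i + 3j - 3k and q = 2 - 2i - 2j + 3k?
Yes: pq = 17 + 5i + 9j - 2k ≠ 17 - i + 3j - 10k = qp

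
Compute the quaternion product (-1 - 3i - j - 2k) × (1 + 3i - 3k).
2 - 3i - 16j + 4k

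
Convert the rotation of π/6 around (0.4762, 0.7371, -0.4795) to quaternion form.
0.9659 + 0.1232i + 0.1908j - 0.1241k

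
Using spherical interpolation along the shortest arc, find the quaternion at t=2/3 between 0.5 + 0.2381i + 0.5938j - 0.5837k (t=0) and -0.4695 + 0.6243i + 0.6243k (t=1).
0.5543 - 0.3734i + 0.2392j - 0.7044k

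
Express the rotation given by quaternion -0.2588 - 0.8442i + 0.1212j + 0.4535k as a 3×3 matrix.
[[0.5593, 0.0301, -0.8284], [-0.4394, -0.8367, -0.327], [-0.703, 0.5469, -0.4547]]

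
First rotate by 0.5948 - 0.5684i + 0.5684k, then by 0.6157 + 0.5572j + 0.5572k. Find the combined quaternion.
0.0495 - 0.0333i + 0.0147j + 0.9981k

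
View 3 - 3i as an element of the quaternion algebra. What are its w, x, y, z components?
3 - 3i + 0j + 0k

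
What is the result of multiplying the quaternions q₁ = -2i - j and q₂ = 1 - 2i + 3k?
-4 - 5i + 5j - 2k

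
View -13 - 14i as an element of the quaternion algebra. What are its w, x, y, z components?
-13 - 14i + 0j + 0k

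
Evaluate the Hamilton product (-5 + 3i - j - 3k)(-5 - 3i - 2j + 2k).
38 - 8i + 18j - 4k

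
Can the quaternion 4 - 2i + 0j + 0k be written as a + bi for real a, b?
Yes. The quaternion 4 - 2i has j- and k-coefficients y = z = 0, so it lies in the complex subalgebra spanned by 1 and i.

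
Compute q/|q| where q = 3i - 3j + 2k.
0.6396i - 0.6396j + 0.4264k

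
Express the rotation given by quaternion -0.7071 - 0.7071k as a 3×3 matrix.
[[0, -1, 0], [1, 0, 0], [0, 0, 1]]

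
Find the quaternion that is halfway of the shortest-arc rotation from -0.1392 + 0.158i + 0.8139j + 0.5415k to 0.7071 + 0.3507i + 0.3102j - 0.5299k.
-0.5765 - 0.1313i + 0.3431j + 0.7298k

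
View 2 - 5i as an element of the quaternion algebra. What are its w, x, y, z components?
2 - 5i + 0j + 0k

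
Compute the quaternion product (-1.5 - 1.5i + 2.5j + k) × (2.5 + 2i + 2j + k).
-6.75 - 6.25i + 6.75j - 7k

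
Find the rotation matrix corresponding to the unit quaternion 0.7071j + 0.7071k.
[[-1, 0, 0], [0, 0, 1], [0, 1, 0]]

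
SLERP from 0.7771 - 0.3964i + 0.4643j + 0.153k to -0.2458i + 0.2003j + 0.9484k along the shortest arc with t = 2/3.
0.3285 - 0.3582i + 0.3516j + 0.8001k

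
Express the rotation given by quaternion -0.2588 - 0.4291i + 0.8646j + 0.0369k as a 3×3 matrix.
[[-0.4978, -0.7229, -0.4792], [-0.7611, 0.629, -0.1583], [0.4158, 0.2859, -0.8633]]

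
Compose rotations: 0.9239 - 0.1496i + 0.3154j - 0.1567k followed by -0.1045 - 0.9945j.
0.2171 + 0.1715i - 0.9518j - 0.1324k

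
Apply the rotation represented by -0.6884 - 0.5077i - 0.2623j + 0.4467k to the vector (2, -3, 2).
(-1.902, -2.82, -2.33)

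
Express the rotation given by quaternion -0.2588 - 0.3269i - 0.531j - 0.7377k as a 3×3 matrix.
[[-0.6523, -0.0347, 0.7572], [0.729, -0.3021, 0.6142], [0.2075, 0.9526, 0.2224]]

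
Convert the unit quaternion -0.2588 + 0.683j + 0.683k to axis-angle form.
axis = (0, √2/2, √2/2), θ = 7π/6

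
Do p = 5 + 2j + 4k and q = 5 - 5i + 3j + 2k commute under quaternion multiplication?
No: pq = 11 - 33i + 5j + 40k ≠ 11 - 17i + 45j + 20k = qp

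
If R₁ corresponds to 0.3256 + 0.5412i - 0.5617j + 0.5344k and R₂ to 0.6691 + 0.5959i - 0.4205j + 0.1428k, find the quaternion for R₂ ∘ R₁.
-0.4171 + 0.4116i - 0.7539j + 0.2969k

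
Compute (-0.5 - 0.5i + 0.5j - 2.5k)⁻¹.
-0.0714 + 0.0714i - 0.0714j + 0.3571k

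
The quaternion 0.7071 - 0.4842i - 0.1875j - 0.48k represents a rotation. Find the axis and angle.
axis = (-0.6848, -0.2652, -0.6788), θ = π/2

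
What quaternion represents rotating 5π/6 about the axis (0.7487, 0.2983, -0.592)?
0.2588 + 0.7232i + 0.2881j - 0.5718k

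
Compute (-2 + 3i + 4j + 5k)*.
-2 - 3i - 4j - 5k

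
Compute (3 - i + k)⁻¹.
0.2727 + 0.0909i - 0.0909k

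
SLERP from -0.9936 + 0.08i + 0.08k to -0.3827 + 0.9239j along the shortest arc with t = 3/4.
-0.6329 + 0.0252i + 0.7734j + 0.0252k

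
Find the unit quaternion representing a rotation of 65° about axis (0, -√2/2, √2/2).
0.8434 - 0.3799j + 0.3799k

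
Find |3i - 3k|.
√18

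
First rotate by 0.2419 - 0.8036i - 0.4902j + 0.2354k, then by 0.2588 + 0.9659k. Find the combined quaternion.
-0.1648 + 0.2655i - 0.9031j + 0.2946k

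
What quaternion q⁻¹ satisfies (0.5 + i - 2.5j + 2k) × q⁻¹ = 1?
0.0435 - 0.087i + 0.2174j - 0.1739k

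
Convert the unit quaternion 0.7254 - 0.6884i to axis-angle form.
axis = (-1, 0, 0), θ = 87°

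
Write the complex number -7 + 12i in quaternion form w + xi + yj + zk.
-7 + 12i + 0j + 0k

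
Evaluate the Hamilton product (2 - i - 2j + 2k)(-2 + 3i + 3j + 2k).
1 - 2i + 18j + 3k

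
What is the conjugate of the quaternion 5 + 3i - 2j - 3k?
5 - 3i + 2j + 3k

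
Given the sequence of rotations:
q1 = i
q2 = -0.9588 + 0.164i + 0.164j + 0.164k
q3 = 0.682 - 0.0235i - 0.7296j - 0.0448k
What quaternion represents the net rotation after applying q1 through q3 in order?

q2 · q1 = -0.164 - 0.9588i + 0.164j - 0.164k
q3 · q2 · q1 = -0.0221 - 0.523i + 0.2706j - 0.8079k
-0.0221 - 0.523i + 0.2706j - 0.8079k


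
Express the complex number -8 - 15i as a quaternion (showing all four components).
-8 - 15i + 0j + 0k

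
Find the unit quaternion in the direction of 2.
1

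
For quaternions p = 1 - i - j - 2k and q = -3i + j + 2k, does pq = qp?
No: pq = 2 - 3i + 9j - 2k ≠ 2 - 3i - 7j + 6k = qp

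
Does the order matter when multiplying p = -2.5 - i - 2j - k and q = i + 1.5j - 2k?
Yes: pq = 2 + 3i - 6.75j + 5.5k ≠ 2 - 8i - 0.75j + 4.5k = qp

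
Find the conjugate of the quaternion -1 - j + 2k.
-1 + j - 2k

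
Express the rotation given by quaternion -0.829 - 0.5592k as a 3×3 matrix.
[[0.3746, -0.9272, 0], [0.9272, 0.3746, 0], [0, 0, 1]]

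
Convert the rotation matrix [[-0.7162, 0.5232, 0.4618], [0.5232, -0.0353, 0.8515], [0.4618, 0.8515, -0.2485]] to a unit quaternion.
0.3767i + 0.6945j + 0.613k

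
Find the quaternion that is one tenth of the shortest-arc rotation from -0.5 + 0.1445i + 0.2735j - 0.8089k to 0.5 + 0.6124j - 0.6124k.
-0.4081 + 0.1361i + 0.3344j - 0.8385k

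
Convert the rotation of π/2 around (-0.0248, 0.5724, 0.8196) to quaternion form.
0.7071 - 0.0175i + 0.4047j + 0.5795k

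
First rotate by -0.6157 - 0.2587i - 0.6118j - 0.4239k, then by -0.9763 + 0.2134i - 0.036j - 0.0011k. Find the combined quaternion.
0.6338 + 0.1358i + 0.7102j + 0.2747k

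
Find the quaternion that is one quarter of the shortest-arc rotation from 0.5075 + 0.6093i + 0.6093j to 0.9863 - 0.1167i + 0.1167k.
0.724 + 0.4688i + 0.5047j + 0.0359k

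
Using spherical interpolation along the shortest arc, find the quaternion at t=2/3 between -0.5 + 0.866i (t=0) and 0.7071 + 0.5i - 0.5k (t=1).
0.3555 + 0.8348i - 0.4205k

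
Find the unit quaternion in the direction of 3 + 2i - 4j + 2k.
0.5222 + 0.3482i - 0.6963j + 0.3482k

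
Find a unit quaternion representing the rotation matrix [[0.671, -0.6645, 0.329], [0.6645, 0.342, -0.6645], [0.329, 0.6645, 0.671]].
0.8191 + 0.4056i + 0.4056k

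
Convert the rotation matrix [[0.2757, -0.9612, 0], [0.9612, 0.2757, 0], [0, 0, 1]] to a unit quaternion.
0.7987 + 0.6018k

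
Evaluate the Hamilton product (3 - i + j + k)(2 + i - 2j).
9 + 3i - 3j + 3k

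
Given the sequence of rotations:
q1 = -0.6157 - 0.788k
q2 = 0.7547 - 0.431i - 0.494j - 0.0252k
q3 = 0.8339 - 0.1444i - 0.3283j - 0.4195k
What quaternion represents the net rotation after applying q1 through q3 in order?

q2 · q1 = -0.4845 + 0.6546i - 0.0355j - 0.5792k
q3 · q2 · q1 = -0.5641 + 0.7911i - 0.2288j - 0.0597k
-0.5641 + 0.7911i - 0.2288j - 0.0597k


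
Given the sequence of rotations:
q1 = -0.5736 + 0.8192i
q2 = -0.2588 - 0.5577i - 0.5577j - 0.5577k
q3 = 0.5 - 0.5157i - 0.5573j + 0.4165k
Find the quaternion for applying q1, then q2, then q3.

q2 · q1 = 0.6053 + 0.1079i - 0.137j + 0.7768k
q3 · q2 · q1 = -0.0416 - 0.6341i + 0.0397j + 0.7713k
-0.0416 - 0.6341i + 0.0397j + 0.7713k


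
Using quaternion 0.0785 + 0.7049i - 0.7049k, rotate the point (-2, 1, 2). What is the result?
(-1.889, -0.988, 2.111)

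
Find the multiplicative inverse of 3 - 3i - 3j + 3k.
0.0833 + 0.0833i + 0.0833j - 0.0833k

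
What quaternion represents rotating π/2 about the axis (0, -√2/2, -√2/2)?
0.7071 - 0.5j - 0.5k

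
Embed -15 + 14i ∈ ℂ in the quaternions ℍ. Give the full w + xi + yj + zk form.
-15 + 14i + 0j + 0k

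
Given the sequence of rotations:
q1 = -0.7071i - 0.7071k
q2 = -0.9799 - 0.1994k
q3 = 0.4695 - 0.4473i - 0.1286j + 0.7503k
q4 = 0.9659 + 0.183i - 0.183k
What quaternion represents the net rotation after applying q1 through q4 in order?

q2 · q1 = -0.141 + 0.6929i + 0.141j + 0.6929k
q3 · q2 · q1 = -0.258 + 0.1935i + 0.9141j + 0.2456k
q4 · q3 · q2 · q1 = -0.2397 + 0.307i + 0.8026j + 0.4517k
-0.2397 + 0.307i + 0.8026j + 0.4517k


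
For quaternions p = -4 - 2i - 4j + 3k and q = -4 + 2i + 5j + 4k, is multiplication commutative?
No: pq = 28 - 31i + 10j - 30k ≠ 28 + 31i - 18j - 26k = qp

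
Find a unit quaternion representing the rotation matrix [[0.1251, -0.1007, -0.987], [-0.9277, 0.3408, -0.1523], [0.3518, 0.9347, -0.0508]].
0.5948 + 0.4569i - 0.5627j - 0.3476k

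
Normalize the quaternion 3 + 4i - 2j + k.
0.5477 + 0.7303i - 0.3651j + 0.1826k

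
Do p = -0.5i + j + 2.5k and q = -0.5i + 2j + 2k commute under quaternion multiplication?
No: pq = -7.25 - 3i - 0.25j - 0.5k ≠ -7.25 + 3i + 0.25j + 0.5k = qp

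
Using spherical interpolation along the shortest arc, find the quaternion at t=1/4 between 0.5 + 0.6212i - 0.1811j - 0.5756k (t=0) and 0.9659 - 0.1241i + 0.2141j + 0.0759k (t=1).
0.7357 + 0.4866i - 0.0844j - 0.4635k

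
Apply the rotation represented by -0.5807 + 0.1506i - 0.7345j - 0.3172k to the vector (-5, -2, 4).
(5.61, 0.321, 3.663)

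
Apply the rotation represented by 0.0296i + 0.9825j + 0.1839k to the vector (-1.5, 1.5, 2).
(1.606, 2.031, -1.339)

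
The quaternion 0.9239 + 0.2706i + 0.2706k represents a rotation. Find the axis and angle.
axis = (√2/2, 0, √2/2), θ = π/4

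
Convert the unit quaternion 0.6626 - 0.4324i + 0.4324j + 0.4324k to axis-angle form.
axis = (-√3/3, √3/3, √3/3), θ = 97°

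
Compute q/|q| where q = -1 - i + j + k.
-0.5 - 0.5i + 0.5j + 0.5k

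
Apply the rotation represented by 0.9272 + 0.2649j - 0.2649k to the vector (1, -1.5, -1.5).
(-0.754, -1.57, -1.57)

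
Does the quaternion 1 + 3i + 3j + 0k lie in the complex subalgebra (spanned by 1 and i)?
No. The quaternion 1 + 3i + 3j has j-coefficient y = 3 and k-coefficient z = 0, not both zero, so it does not lie in the complex subalgebra spanned by 1 and i.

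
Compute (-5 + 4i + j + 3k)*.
-5 - 4i - j - 3k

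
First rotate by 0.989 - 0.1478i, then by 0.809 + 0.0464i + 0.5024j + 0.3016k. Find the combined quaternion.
0.807 - 0.0737i + 0.4523j + 0.3725k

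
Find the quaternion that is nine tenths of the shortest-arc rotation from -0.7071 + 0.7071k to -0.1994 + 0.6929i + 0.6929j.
-0.2951 + 0.6718i + 0.6718j + 0.1017k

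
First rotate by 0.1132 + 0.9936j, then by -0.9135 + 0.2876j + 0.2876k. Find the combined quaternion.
-0.3892 - 0.2858i - 0.8751j + 0.0326k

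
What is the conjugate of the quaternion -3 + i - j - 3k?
-3 - i + j + 3k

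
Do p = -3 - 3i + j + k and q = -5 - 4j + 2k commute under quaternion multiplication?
No: pq = 17 + 21i + 13j + k ≠ 17 + 9i + j - 23k = qp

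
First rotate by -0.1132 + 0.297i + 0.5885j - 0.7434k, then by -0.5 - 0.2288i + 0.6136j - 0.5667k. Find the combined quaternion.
-0.6578 - 0.2452i - 0.7021j + 0.119k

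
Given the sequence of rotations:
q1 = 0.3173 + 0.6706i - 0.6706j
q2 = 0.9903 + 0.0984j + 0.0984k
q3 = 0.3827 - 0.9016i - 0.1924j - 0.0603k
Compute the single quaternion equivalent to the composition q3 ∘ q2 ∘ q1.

q2 · q1 = 0.3802 + 0.7301i - 0.5669j - 0.0348k
q3 · q2 · q1 = 0.6926 - 0.0909i - 0.3655j + 0.6153k
0.6926 - 0.0909i - 0.3655j + 0.6153k


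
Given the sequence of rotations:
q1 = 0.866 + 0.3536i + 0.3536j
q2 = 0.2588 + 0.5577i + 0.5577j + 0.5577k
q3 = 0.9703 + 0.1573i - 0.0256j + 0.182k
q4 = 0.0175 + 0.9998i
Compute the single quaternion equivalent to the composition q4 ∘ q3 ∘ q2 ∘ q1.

q2 · q1 = -0.1703 + 0.3773i + 0.7717j + 0.483k
q3 · q2 · q1 = -0.2927 + 0.1865i + 0.7458j + 0.5687k
q4 · q3 · q2 · q1 = -0.1916 - 0.2894i - 0.5555j + 0.7556k
-0.1916 - 0.2894i - 0.5555j + 0.7556k


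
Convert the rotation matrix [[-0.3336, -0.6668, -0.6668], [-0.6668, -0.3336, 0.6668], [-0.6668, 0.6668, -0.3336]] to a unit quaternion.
-0.5774i + 0.5774j + 0.5774k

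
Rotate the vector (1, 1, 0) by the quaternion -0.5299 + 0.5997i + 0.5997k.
(0.916, -1.074, 0.084)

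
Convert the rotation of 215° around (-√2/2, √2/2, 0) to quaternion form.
-0.3007 - 0.6744i + 0.6744j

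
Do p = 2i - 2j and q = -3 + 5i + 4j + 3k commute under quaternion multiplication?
No: pq = -2 - 12i + 18k ≠ -2 + 12j - 18k = qp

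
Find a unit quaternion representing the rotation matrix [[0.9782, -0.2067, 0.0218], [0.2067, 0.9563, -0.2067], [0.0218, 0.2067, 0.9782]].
0.989 + 0.1045i + 0.1045k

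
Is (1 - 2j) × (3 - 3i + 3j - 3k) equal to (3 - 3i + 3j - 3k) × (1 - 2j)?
No: pq = 9 + 3i - 3j - 9k ≠ 9 - 9i - 3j + 3k = qp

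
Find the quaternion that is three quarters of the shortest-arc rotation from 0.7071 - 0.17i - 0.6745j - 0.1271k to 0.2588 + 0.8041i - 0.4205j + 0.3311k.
0.4533 + 0.6316i - 0.5808j + 0.2413k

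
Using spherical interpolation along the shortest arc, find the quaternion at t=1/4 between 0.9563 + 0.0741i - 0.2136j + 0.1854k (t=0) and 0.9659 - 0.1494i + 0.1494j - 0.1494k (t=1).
0.9867 + 0.0177i - 0.1246j + 0.103k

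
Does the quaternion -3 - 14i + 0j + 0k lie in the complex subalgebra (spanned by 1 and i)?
Yes. The quaternion -3 - 14i has j- and k-coefficients y = z = 0, so it lies in the complex subalgebra spanned by 1 and i.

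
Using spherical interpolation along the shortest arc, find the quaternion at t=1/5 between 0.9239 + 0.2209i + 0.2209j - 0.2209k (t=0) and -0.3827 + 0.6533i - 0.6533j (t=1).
0.9114 + 0.0272i + 0.3618j - 0.1945k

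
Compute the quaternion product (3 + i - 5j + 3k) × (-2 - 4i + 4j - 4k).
30 - 6i + 14j - 34k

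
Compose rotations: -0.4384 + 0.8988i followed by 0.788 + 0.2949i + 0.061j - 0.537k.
-0.6105 + 0.579i - 0.5094j + 0.1806k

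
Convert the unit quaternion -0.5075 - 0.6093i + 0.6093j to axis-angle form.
axis = (-√2/2, √2/2, 0), θ = 241°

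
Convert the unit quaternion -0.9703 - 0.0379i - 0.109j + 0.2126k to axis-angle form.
axis = (-0.1567, -0.4506, 0.8789), θ = 332°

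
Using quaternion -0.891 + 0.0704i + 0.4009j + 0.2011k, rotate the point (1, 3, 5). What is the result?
(-1.588, 3.859, 4.193)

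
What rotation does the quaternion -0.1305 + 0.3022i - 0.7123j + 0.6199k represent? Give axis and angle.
axis = (0.3048, -0.7184, 0.6252), θ = 195°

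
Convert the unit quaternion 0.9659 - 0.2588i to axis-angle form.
axis = (-1, 0, 0), θ = π/6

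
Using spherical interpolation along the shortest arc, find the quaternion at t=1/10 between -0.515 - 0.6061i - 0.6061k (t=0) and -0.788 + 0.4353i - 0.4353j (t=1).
-0.6126 - 0.525i - 0.0626j - 0.5876k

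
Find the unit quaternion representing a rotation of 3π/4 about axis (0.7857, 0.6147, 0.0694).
0.3827 + 0.7259i + 0.5679j + 0.0641k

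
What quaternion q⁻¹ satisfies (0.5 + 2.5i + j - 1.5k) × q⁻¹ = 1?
0.0513 - 0.2564i - 0.1026j + 0.1538k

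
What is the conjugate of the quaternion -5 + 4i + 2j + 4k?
-5 - 4i - 2j - 4k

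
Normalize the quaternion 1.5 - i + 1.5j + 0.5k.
0.6255 - 0.417i + 0.6255j + 0.2085k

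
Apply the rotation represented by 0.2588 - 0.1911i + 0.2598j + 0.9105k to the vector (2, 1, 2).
(-2.584, 1.157, 0.993)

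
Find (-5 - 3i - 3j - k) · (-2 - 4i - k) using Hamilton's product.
-3 + 29i + 7j - 5k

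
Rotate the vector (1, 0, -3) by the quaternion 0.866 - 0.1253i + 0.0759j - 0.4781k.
(-0.222, -1.28, -2.883)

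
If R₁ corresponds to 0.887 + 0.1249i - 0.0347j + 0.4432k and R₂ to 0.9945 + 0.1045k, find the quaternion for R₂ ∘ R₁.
0.8358 + 0.1278i - 0.0215j + 0.5335k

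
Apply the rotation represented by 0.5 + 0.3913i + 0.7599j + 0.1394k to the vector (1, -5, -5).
(-6.815, -1.643, -1.361)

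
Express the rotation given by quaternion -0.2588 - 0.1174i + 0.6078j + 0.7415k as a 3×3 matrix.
[[-0.8385, 0.2411, -0.4887], [-0.5265, -0.1272, 0.8406], [0.1405, 0.9621, 0.2336]]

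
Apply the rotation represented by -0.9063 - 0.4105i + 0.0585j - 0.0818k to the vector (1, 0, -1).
(1.019, 0.854, -0.483)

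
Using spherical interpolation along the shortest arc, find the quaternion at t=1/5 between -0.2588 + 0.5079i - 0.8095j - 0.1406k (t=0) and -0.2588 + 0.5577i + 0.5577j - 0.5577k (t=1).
-0.1658 + 0.3103i - 0.9353j + 0.037k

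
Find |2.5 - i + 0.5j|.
2.739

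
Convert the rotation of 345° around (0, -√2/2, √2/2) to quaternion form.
-0.9914 - 0.0923j + 0.0923k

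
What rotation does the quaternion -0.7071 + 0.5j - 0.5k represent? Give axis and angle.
axis = (0, √2/2, -√2/2), θ = 3π/2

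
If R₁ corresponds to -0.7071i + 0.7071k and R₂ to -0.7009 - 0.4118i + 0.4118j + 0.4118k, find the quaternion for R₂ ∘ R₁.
-0.5824 + 0.7868i - 0.2044k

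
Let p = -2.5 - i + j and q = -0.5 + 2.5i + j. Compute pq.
2.75 - 5.75i - 3j - 3.5k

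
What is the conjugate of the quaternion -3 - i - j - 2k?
-3 + i + j + 2k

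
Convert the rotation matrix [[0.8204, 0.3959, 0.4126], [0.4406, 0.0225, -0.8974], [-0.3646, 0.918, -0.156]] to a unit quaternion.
0.6494 + 0.6989i + 0.2992j + 0.0172k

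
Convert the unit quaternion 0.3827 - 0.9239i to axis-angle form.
axis = (-1, 0, 0), θ = 3π/4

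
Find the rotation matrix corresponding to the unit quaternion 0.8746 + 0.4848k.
[[0.5299, -0.848, 0], [0.848, 0.5299, 0], [0, 0, 1]]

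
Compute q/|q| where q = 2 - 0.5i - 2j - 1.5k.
0.6172 - 0.1543i - 0.6172j - 0.4629k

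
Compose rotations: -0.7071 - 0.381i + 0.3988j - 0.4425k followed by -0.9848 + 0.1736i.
0.7625 + 0.2525i - 0.3159j + 0.505k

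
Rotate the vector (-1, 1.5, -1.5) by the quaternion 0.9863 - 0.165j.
(-0.457, 1.5, -1.744)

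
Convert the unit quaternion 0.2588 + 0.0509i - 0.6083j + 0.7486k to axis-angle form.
axis = (0.0527, -0.6298, 0.775), θ = 5π/6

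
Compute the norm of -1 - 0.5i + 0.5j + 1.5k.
1.936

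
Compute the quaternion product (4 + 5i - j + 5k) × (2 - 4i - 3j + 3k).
10 + 6i - 49j + 3k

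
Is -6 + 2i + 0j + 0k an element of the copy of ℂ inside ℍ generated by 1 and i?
Yes. The quaternion -6 + 2i has j- and k-coefficients y = z = 0, so it lies in the complex subalgebra spanned by 1 and i.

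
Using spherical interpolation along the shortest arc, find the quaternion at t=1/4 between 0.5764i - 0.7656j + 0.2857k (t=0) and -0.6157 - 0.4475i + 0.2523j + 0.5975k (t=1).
0.2028 + 0.641i - 0.7387j + 0.0479k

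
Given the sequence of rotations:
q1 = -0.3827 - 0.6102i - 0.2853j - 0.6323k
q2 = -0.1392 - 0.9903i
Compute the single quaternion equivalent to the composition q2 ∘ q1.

q2 · q1 = -0.551 + 0.4639i - 0.5865j + 0.3705k
-0.551 + 0.4639i - 0.5865j + 0.3705k


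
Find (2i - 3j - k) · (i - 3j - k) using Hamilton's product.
-12 + j - 3k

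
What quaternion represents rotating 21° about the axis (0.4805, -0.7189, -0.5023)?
0.9833 + 0.0876i - 0.131j - 0.0915k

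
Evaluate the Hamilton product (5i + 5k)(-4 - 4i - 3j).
20 - 5i - 20j - 35k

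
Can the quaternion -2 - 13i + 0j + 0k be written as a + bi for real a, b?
Yes. The quaternion -2 - 13i has j- and k-coefficients y = z = 0, so it lies in the complex subalgebra spanned by 1 and i.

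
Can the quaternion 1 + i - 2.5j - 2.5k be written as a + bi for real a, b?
No. The quaternion 1 + i - 2.5j - 2.5k has j-coefficient y = -2.5 and k-coefficient z = -2.5, not both zero, so it does not lie in the complex subalgebra spanned by 1 and i.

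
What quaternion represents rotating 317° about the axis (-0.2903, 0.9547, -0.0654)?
-0.9304 - 0.1064i + 0.3499j - 0.024k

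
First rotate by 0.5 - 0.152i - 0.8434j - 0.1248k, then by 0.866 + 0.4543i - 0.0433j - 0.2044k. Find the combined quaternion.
0.44 - 0.0715i - 0.6643j - 0.6k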